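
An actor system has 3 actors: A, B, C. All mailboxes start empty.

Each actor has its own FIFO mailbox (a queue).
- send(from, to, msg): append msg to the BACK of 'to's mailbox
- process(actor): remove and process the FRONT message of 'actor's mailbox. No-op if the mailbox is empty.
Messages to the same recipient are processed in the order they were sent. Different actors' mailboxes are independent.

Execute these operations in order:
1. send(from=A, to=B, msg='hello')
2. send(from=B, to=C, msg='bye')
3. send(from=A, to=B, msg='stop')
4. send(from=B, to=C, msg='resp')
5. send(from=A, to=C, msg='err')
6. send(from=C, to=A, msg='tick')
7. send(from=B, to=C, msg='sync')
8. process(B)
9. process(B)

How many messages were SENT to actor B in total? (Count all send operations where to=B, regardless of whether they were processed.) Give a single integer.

After 1 (send(from=A, to=B, msg='hello')): A:[] B:[hello] C:[]
After 2 (send(from=B, to=C, msg='bye')): A:[] B:[hello] C:[bye]
After 3 (send(from=A, to=B, msg='stop')): A:[] B:[hello,stop] C:[bye]
After 4 (send(from=B, to=C, msg='resp')): A:[] B:[hello,stop] C:[bye,resp]
After 5 (send(from=A, to=C, msg='err')): A:[] B:[hello,stop] C:[bye,resp,err]
After 6 (send(from=C, to=A, msg='tick')): A:[tick] B:[hello,stop] C:[bye,resp,err]
After 7 (send(from=B, to=C, msg='sync')): A:[tick] B:[hello,stop] C:[bye,resp,err,sync]
After 8 (process(B)): A:[tick] B:[stop] C:[bye,resp,err,sync]
After 9 (process(B)): A:[tick] B:[] C:[bye,resp,err,sync]

Answer: 2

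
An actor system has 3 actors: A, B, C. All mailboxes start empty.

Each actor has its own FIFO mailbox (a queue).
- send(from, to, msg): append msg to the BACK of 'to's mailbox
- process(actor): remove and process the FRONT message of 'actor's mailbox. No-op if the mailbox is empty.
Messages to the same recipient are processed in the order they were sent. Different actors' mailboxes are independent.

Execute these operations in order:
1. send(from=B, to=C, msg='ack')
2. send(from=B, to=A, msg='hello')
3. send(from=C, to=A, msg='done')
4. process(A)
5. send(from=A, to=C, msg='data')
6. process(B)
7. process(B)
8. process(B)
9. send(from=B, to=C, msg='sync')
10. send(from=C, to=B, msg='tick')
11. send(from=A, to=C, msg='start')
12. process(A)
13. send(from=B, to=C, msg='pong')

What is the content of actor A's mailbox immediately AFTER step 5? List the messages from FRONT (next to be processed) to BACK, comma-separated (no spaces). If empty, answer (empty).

After 1 (send(from=B, to=C, msg='ack')): A:[] B:[] C:[ack]
After 2 (send(from=B, to=A, msg='hello')): A:[hello] B:[] C:[ack]
After 3 (send(from=C, to=A, msg='done')): A:[hello,done] B:[] C:[ack]
After 4 (process(A)): A:[done] B:[] C:[ack]
After 5 (send(from=A, to=C, msg='data')): A:[done] B:[] C:[ack,data]

done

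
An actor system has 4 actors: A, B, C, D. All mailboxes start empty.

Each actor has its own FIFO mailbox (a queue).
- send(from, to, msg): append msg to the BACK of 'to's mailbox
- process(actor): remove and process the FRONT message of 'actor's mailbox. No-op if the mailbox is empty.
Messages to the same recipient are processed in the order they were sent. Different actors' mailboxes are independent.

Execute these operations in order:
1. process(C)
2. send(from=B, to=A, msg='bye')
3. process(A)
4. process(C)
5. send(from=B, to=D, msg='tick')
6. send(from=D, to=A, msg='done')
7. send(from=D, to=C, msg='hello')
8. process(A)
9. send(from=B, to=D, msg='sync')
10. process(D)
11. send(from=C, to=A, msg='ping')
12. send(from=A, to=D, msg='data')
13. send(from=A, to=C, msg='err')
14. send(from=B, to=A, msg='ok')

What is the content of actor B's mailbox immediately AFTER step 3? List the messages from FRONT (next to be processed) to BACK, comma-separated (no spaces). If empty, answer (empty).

After 1 (process(C)): A:[] B:[] C:[] D:[]
After 2 (send(from=B, to=A, msg='bye')): A:[bye] B:[] C:[] D:[]
After 3 (process(A)): A:[] B:[] C:[] D:[]

(empty)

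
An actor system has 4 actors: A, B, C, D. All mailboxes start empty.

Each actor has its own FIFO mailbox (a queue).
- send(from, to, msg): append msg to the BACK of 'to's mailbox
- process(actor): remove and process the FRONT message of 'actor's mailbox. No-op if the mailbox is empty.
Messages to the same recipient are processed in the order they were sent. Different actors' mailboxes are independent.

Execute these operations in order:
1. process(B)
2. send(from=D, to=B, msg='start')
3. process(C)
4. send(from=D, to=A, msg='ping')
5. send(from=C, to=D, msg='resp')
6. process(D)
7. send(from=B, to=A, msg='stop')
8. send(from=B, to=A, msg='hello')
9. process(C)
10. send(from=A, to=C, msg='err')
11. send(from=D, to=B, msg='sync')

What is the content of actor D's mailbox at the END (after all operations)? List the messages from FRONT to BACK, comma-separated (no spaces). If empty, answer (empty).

After 1 (process(B)): A:[] B:[] C:[] D:[]
After 2 (send(from=D, to=B, msg='start')): A:[] B:[start] C:[] D:[]
After 3 (process(C)): A:[] B:[start] C:[] D:[]
After 4 (send(from=D, to=A, msg='ping')): A:[ping] B:[start] C:[] D:[]
After 5 (send(from=C, to=D, msg='resp')): A:[ping] B:[start] C:[] D:[resp]
After 6 (process(D)): A:[ping] B:[start] C:[] D:[]
After 7 (send(from=B, to=A, msg='stop')): A:[ping,stop] B:[start] C:[] D:[]
After 8 (send(from=B, to=A, msg='hello')): A:[ping,stop,hello] B:[start] C:[] D:[]
After 9 (process(C)): A:[ping,stop,hello] B:[start] C:[] D:[]
After 10 (send(from=A, to=C, msg='err')): A:[ping,stop,hello] B:[start] C:[err] D:[]
After 11 (send(from=D, to=B, msg='sync')): A:[ping,stop,hello] B:[start,sync] C:[err] D:[]

Answer: (empty)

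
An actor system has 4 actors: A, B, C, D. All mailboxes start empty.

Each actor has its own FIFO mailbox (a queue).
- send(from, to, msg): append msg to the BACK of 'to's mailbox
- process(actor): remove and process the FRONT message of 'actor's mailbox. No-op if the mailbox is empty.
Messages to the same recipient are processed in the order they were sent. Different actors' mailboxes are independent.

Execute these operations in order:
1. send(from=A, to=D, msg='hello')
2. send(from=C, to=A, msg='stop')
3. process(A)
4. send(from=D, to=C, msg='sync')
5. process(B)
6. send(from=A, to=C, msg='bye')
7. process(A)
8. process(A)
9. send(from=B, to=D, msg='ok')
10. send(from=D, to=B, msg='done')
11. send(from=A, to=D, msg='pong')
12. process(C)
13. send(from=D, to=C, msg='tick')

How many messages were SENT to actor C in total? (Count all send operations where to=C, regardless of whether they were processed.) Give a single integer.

After 1 (send(from=A, to=D, msg='hello')): A:[] B:[] C:[] D:[hello]
After 2 (send(from=C, to=A, msg='stop')): A:[stop] B:[] C:[] D:[hello]
After 3 (process(A)): A:[] B:[] C:[] D:[hello]
After 4 (send(from=D, to=C, msg='sync')): A:[] B:[] C:[sync] D:[hello]
After 5 (process(B)): A:[] B:[] C:[sync] D:[hello]
After 6 (send(from=A, to=C, msg='bye')): A:[] B:[] C:[sync,bye] D:[hello]
After 7 (process(A)): A:[] B:[] C:[sync,bye] D:[hello]
After 8 (process(A)): A:[] B:[] C:[sync,bye] D:[hello]
After 9 (send(from=B, to=D, msg='ok')): A:[] B:[] C:[sync,bye] D:[hello,ok]
After 10 (send(from=D, to=B, msg='done')): A:[] B:[done] C:[sync,bye] D:[hello,ok]
After 11 (send(from=A, to=D, msg='pong')): A:[] B:[done] C:[sync,bye] D:[hello,ok,pong]
After 12 (process(C)): A:[] B:[done] C:[bye] D:[hello,ok,pong]
After 13 (send(from=D, to=C, msg='tick')): A:[] B:[done] C:[bye,tick] D:[hello,ok,pong]

Answer: 3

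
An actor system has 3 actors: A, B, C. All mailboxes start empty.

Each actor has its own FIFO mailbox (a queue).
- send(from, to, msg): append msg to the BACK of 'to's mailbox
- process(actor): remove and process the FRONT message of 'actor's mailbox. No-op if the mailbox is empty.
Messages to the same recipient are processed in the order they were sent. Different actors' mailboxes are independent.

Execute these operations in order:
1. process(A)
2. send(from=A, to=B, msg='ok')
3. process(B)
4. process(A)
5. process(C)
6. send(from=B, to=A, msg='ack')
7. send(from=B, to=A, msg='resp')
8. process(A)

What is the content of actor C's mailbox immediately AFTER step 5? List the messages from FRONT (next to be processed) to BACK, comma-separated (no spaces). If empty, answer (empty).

After 1 (process(A)): A:[] B:[] C:[]
After 2 (send(from=A, to=B, msg='ok')): A:[] B:[ok] C:[]
After 3 (process(B)): A:[] B:[] C:[]
After 4 (process(A)): A:[] B:[] C:[]
After 5 (process(C)): A:[] B:[] C:[]

(empty)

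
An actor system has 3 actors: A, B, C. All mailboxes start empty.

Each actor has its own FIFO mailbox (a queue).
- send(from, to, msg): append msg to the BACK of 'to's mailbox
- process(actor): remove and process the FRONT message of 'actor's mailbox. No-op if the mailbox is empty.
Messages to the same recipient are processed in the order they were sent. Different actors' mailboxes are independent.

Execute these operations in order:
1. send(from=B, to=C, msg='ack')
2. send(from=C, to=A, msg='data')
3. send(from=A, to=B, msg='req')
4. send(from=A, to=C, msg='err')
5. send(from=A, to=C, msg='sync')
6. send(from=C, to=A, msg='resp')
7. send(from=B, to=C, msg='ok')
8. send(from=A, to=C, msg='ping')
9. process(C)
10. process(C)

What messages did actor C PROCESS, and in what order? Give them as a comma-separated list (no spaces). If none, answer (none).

After 1 (send(from=B, to=C, msg='ack')): A:[] B:[] C:[ack]
After 2 (send(from=C, to=A, msg='data')): A:[data] B:[] C:[ack]
After 3 (send(from=A, to=B, msg='req')): A:[data] B:[req] C:[ack]
After 4 (send(from=A, to=C, msg='err')): A:[data] B:[req] C:[ack,err]
After 5 (send(from=A, to=C, msg='sync')): A:[data] B:[req] C:[ack,err,sync]
After 6 (send(from=C, to=A, msg='resp')): A:[data,resp] B:[req] C:[ack,err,sync]
After 7 (send(from=B, to=C, msg='ok')): A:[data,resp] B:[req] C:[ack,err,sync,ok]
After 8 (send(from=A, to=C, msg='ping')): A:[data,resp] B:[req] C:[ack,err,sync,ok,ping]
After 9 (process(C)): A:[data,resp] B:[req] C:[err,sync,ok,ping]
After 10 (process(C)): A:[data,resp] B:[req] C:[sync,ok,ping]

Answer: ack,err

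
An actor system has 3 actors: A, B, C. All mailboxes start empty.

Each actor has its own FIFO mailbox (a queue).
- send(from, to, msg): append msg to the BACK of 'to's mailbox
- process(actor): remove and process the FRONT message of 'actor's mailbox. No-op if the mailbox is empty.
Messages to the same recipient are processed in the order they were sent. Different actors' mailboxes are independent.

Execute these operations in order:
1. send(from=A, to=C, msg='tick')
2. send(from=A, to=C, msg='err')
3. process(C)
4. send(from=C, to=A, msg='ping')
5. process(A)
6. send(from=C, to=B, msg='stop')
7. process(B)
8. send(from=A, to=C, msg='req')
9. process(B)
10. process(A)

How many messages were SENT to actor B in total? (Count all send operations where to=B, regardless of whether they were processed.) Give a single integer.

Answer: 1

Derivation:
After 1 (send(from=A, to=C, msg='tick')): A:[] B:[] C:[tick]
After 2 (send(from=A, to=C, msg='err')): A:[] B:[] C:[tick,err]
After 3 (process(C)): A:[] B:[] C:[err]
After 4 (send(from=C, to=A, msg='ping')): A:[ping] B:[] C:[err]
After 5 (process(A)): A:[] B:[] C:[err]
After 6 (send(from=C, to=B, msg='stop')): A:[] B:[stop] C:[err]
After 7 (process(B)): A:[] B:[] C:[err]
After 8 (send(from=A, to=C, msg='req')): A:[] B:[] C:[err,req]
After 9 (process(B)): A:[] B:[] C:[err,req]
After 10 (process(A)): A:[] B:[] C:[err,req]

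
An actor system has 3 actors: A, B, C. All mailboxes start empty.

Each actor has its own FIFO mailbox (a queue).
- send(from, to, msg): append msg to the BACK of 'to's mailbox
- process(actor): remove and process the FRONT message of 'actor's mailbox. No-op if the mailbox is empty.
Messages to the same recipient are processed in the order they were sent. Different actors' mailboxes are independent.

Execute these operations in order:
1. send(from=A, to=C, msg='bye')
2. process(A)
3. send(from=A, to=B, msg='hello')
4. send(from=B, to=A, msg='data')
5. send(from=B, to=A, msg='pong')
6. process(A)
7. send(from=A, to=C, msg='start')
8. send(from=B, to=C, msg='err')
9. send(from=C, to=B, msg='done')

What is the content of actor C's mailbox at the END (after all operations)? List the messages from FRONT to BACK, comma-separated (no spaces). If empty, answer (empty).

After 1 (send(from=A, to=C, msg='bye')): A:[] B:[] C:[bye]
After 2 (process(A)): A:[] B:[] C:[bye]
After 3 (send(from=A, to=B, msg='hello')): A:[] B:[hello] C:[bye]
After 4 (send(from=B, to=A, msg='data')): A:[data] B:[hello] C:[bye]
After 5 (send(from=B, to=A, msg='pong')): A:[data,pong] B:[hello] C:[bye]
After 6 (process(A)): A:[pong] B:[hello] C:[bye]
After 7 (send(from=A, to=C, msg='start')): A:[pong] B:[hello] C:[bye,start]
After 8 (send(from=B, to=C, msg='err')): A:[pong] B:[hello] C:[bye,start,err]
After 9 (send(from=C, to=B, msg='done')): A:[pong] B:[hello,done] C:[bye,start,err]

Answer: bye,start,err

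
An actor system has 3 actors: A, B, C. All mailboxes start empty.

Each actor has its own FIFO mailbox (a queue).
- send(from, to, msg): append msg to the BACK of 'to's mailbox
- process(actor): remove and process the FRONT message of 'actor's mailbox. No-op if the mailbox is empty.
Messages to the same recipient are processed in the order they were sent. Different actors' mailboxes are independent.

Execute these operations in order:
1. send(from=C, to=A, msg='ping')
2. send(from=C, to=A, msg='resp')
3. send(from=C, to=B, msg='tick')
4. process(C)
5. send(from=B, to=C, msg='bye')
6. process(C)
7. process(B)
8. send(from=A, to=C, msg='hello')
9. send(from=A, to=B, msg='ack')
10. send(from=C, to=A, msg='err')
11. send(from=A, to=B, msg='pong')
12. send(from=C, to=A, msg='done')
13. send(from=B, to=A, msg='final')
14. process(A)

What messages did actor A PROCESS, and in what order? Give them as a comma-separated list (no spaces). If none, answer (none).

After 1 (send(from=C, to=A, msg='ping')): A:[ping] B:[] C:[]
After 2 (send(from=C, to=A, msg='resp')): A:[ping,resp] B:[] C:[]
After 3 (send(from=C, to=B, msg='tick')): A:[ping,resp] B:[tick] C:[]
After 4 (process(C)): A:[ping,resp] B:[tick] C:[]
After 5 (send(from=B, to=C, msg='bye')): A:[ping,resp] B:[tick] C:[bye]
After 6 (process(C)): A:[ping,resp] B:[tick] C:[]
After 7 (process(B)): A:[ping,resp] B:[] C:[]
After 8 (send(from=A, to=C, msg='hello')): A:[ping,resp] B:[] C:[hello]
After 9 (send(from=A, to=B, msg='ack')): A:[ping,resp] B:[ack] C:[hello]
After 10 (send(from=C, to=A, msg='err')): A:[ping,resp,err] B:[ack] C:[hello]
After 11 (send(from=A, to=B, msg='pong')): A:[ping,resp,err] B:[ack,pong] C:[hello]
After 12 (send(from=C, to=A, msg='done')): A:[ping,resp,err,done] B:[ack,pong] C:[hello]
After 13 (send(from=B, to=A, msg='final')): A:[ping,resp,err,done,final] B:[ack,pong] C:[hello]
After 14 (process(A)): A:[resp,err,done,final] B:[ack,pong] C:[hello]

Answer: ping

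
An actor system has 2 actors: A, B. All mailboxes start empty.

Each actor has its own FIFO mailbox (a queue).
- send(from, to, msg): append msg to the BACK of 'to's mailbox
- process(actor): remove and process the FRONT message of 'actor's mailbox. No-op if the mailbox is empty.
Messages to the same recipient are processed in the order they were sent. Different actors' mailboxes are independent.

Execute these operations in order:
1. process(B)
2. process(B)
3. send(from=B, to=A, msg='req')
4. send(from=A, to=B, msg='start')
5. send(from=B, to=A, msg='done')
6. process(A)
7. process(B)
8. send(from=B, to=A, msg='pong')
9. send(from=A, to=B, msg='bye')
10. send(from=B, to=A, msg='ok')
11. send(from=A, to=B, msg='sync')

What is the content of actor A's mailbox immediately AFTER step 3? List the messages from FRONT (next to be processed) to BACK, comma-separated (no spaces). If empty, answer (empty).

After 1 (process(B)): A:[] B:[]
After 2 (process(B)): A:[] B:[]
After 3 (send(from=B, to=A, msg='req')): A:[req] B:[]

req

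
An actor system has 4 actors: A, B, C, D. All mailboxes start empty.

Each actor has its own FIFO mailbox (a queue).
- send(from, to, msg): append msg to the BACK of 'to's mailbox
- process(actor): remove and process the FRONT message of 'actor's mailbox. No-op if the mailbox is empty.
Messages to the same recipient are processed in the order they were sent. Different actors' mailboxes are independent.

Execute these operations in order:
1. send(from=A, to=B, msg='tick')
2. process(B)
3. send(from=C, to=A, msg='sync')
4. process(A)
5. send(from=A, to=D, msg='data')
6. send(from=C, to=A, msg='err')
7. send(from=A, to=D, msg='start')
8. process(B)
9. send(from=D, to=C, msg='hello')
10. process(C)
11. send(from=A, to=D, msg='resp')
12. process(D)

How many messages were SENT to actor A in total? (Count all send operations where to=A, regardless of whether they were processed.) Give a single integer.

Answer: 2

Derivation:
After 1 (send(from=A, to=B, msg='tick')): A:[] B:[tick] C:[] D:[]
After 2 (process(B)): A:[] B:[] C:[] D:[]
After 3 (send(from=C, to=A, msg='sync')): A:[sync] B:[] C:[] D:[]
After 4 (process(A)): A:[] B:[] C:[] D:[]
After 5 (send(from=A, to=D, msg='data')): A:[] B:[] C:[] D:[data]
After 6 (send(from=C, to=A, msg='err')): A:[err] B:[] C:[] D:[data]
After 7 (send(from=A, to=D, msg='start')): A:[err] B:[] C:[] D:[data,start]
After 8 (process(B)): A:[err] B:[] C:[] D:[data,start]
After 9 (send(from=D, to=C, msg='hello')): A:[err] B:[] C:[hello] D:[data,start]
After 10 (process(C)): A:[err] B:[] C:[] D:[data,start]
After 11 (send(from=A, to=D, msg='resp')): A:[err] B:[] C:[] D:[data,start,resp]
After 12 (process(D)): A:[err] B:[] C:[] D:[start,resp]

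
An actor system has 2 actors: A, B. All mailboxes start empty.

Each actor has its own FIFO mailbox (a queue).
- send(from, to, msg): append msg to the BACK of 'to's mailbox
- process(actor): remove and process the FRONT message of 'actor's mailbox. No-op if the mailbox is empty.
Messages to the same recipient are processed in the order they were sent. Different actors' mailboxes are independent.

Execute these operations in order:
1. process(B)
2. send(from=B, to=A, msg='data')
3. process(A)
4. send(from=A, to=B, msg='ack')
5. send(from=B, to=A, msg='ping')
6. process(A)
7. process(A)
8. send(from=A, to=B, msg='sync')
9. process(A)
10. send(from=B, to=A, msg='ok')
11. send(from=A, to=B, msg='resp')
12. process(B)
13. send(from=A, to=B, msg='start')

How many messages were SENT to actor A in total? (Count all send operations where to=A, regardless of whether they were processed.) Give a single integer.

After 1 (process(B)): A:[] B:[]
After 2 (send(from=B, to=A, msg='data')): A:[data] B:[]
After 3 (process(A)): A:[] B:[]
After 4 (send(from=A, to=B, msg='ack')): A:[] B:[ack]
After 5 (send(from=B, to=A, msg='ping')): A:[ping] B:[ack]
After 6 (process(A)): A:[] B:[ack]
After 7 (process(A)): A:[] B:[ack]
After 8 (send(from=A, to=B, msg='sync')): A:[] B:[ack,sync]
After 9 (process(A)): A:[] B:[ack,sync]
After 10 (send(from=B, to=A, msg='ok')): A:[ok] B:[ack,sync]
After 11 (send(from=A, to=B, msg='resp')): A:[ok] B:[ack,sync,resp]
After 12 (process(B)): A:[ok] B:[sync,resp]
After 13 (send(from=A, to=B, msg='start')): A:[ok] B:[sync,resp,start]

Answer: 3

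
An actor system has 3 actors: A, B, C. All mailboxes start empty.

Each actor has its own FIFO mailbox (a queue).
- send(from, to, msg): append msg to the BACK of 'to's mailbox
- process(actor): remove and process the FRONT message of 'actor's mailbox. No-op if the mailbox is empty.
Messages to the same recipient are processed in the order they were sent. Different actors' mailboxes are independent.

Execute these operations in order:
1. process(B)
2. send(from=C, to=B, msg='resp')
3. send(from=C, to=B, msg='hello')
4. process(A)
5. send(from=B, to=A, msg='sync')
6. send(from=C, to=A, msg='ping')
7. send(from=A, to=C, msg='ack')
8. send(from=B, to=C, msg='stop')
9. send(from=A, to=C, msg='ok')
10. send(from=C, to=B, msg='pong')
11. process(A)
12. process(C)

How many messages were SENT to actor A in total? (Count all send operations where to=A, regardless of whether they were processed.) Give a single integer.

Answer: 2

Derivation:
After 1 (process(B)): A:[] B:[] C:[]
After 2 (send(from=C, to=B, msg='resp')): A:[] B:[resp] C:[]
After 3 (send(from=C, to=B, msg='hello')): A:[] B:[resp,hello] C:[]
After 4 (process(A)): A:[] B:[resp,hello] C:[]
After 5 (send(from=B, to=A, msg='sync')): A:[sync] B:[resp,hello] C:[]
After 6 (send(from=C, to=A, msg='ping')): A:[sync,ping] B:[resp,hello] C:[]
After 7 (send(from=A, to=C, msg='ack')): A:[sync,ping] B:[resp,hello] C:[ack]
After 8 (send(from=B, to=C, msg='stop')): A:[sync,ping] B:[resp,hello] C:[ack,stop]
After 9 (send(from=A, to=C, msg='ok')): A:[sync,ping] B:[resp,hello] C:[ack,stop,ok]
After 10 (send(from=C, to=B, msg='pong')): A:[sync,ping] B:[resp,hello,pong] C:[ack,stop,ok]
After 11 (process(A)): A:[ping] B:[resp,hello,pong] C:[ack,stop,ok]
After 12 (process(C)): A:[ping] B:[resp,hello,pong] C:[stop,ok]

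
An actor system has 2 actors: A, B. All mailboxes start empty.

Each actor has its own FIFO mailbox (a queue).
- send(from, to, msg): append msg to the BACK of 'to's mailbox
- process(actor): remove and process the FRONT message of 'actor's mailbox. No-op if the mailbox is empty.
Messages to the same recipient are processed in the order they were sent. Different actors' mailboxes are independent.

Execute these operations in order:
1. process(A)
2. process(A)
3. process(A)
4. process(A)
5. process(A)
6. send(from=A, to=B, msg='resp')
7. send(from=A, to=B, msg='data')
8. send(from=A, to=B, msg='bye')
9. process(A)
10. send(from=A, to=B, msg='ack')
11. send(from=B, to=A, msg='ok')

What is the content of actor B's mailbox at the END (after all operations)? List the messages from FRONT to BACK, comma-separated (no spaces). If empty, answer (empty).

Answer: resp,data,bye,ack

Derivation:
After 1 (process(A)): A:[] B:[]
After 2 (process(A)): A:[] B:[]
After 3 (process(A)): A:[] B:[]
After 4 (process(A)): A:[] B:[]
After 5 (process(A)): A:[] B:[]
After 6 (send(from=A, to=B, msg='resp')): A:[] B:[resp]
After 7 (send(from=A, to=B, msg='data')): A:[] B:[resp,data]
After 8 (send(from=A, to=B, msg='bye')): A:[] B:[resp,data,bye]
After 9 (process(A)): A:[] B:[resp,data,bye]
After 10 (send(from=A, to=B, msg='ack')): A:[] B:[resp,data,bye,ack]
After 11 (send(from=B, to=A, msg='ok')): A:[ok] B:[resp,data,bye,ack]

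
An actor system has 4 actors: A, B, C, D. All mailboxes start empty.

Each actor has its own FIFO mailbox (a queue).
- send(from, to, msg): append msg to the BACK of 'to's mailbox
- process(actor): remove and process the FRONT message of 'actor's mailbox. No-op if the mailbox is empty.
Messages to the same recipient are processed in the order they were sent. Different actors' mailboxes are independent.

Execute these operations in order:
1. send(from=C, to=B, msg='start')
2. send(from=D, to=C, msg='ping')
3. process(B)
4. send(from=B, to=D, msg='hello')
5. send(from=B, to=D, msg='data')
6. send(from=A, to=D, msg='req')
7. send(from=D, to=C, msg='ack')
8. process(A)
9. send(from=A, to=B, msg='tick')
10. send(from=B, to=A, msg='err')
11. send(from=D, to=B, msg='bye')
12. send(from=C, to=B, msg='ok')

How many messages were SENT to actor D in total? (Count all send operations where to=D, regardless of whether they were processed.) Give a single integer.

Answer: 3

Derivation:
After 1 (send(from=C, to=B, msg='start')): A:[] B:[start] C:[] D:[]
After 2 (send(from=D, to=C, msg='ping')): A:[] B:[start] C:[ping] D:[]
After 3 (process(B)): A:[] B:[] C:[ping] D:[]
After 4 (send(from=B, to=D, msg='hello')): A:[] B:[] C:[ping] D:[hello]
After 5 (send(from=B, to=D, msg='data')): A:[] B:[] C:[ping] D:[hello,data]
After 6 (send(from=A, to=D, msg='req')): A:[] B:[] C:[ping] D:[hello,data,req]
After 7 (send(from=D, to=C, msg='ack')): A:[] B:[] C:[ping,ack] D:[hello,data,req]
After 8 (process(A)): A:[] B:[] C:[ping,ack] D:[hello,data,req]
After 9 (send(from=A, to=B, msg='tick')): A:[] B:[tick] C:[ping,ack] D:[hello,data,req]
After 10 (send(from=B, to=A, msg='err')): A:[err] B:[tick] C:[ping,ack] D:[hello,data,req]
After 11 (send(from=D, to=B, msg='bye')): A:[err] B:[tick,bye] C:[ping,ack] D:[hello,data,req]
After 12 (send(from=C, to=B, msg='ok')): A:[err] B:[tick,bye,ok] C:[ping,ack] D:[hello,data,req]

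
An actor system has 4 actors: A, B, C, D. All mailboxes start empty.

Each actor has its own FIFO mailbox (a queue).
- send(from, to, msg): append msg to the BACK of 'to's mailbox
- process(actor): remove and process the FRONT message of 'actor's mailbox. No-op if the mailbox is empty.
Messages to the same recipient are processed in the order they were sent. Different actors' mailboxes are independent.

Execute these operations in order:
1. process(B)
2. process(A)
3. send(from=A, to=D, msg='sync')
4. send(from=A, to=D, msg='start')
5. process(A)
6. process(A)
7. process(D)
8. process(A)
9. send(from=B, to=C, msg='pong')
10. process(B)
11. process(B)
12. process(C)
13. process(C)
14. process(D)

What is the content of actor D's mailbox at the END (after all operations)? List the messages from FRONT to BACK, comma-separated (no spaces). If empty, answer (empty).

Answer: (empty)

Derivation:
After 1 (process(B)): A:[] B:[] C:[] D:[]
After 2 (process(A)): A:[] B:[] C:[] D:[]
After 3 (send(from=A, to=D, msg='sync')): A:[] B:[] C:[] D:[sync]
After 4 (send(from=A, to=D, msg='start')): A:[] B:[] C:[] D:[sync,start]
After 5 (process(A)): A:[] B:[] C:[] D:[sync,start]
After 6 (process(A)): A:[] B:[] C:[] D:[sync,start]
After 7 (process(D)): A:[] B:[] C:[] D:[start]
After 8 (process(A)): A:[] B:[] C:[] D:[start]
After 9 (send(from=B, to=C, msg='pong')): A:[] B:[] C:[pong] D:[start]
After 10 (process(B)): A:[] B:[] C:[pong] D:[start]
After 11 (process(B)): A:[] B:[] C:[pong] D:[start]
After 12 (process(C)): A:[] B:[] C:[] D:[start]
After 13 (process(C)): A:[] B:[] C:[] D:[start]
After 14 (process(D)): A:[] B:[] C:[] D:[]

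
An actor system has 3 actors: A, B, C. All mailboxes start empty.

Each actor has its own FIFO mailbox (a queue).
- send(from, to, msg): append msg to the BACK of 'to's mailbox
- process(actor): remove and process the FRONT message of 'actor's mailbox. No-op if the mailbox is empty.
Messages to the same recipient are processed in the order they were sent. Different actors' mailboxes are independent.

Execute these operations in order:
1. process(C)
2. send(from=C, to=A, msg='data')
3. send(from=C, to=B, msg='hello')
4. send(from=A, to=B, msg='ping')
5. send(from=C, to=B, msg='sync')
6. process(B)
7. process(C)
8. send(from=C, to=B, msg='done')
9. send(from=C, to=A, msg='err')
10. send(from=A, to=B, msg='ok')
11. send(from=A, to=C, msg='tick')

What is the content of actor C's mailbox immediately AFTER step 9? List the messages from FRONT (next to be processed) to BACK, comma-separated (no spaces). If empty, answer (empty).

After 1 (process(C)): A:[] B:[] C:[]
After 2 (send(from=C, to=A, msg='data')): A:[data] B:[] C:[]
After 3 (send(from=C, to=B, msg='hello')): A:[data] B:[hello] C:[]
After 4 (send(from=A, to=B, msg='ping')): A:[data] B:[hello,ping] C:[]
After 5 (send(from=C, to=B, msg='sync')): A:[data] B:[hello,ping,sync] C:[]
After 6 (process(B)): A:[data] B:[ping,sync] C:[]
After 7 (process(C)): A:[data] B:[ping,sync] C:[]
After 8 (send(from=C, to=B, msg='done')): A:[data] B:[ping,sync,done] C:[]
After 9 (send(from=C, to=A, msg='err')): A:[data,err] B:[ping,sync,done] C:[]

(empty)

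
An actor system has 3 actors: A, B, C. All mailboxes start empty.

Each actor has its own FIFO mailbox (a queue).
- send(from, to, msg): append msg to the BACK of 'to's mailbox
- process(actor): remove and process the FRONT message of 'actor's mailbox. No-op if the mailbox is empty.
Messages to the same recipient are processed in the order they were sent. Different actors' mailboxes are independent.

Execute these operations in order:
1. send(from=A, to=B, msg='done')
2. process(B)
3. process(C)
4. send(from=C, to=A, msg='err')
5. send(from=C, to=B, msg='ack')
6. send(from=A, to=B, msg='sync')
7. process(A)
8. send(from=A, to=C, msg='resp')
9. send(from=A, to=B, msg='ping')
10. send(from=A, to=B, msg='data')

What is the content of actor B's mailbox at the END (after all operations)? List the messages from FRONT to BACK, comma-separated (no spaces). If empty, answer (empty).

After 1 (send(from=A, to=B, msg='done')): A:[] B:[done] C:[]
After 2 (process(B)): A:[] B:[] C:[]
After 3 (process(C)): A:[] B:[] C:[]
After 4 (send(from=C, to=A, msg='err')): A:[err] B:[] C:[]
After 5 (send(from=C, to=B, msg='ack')): A:[err] B:[ack] C:[]
After 6 (send(from=A, to=B, msg='sync')): A:[err] B:[ack,sync] C:[]
After 7 (process(A)): A:[] B:[ack,sync] C:[]
After 8 (send(from=A, to=C, msg='resp')): A:[] B:[ack,sync] C:[resp]
After 9 (send(from=A, to=B, msg='ping')): A:[] B:[ack,sync,ping] C:[resp]
After 10 (send(from=A, to=B, msg='data')): A:[] B:[ack,sync,ping,data] C:[resp]

Answer: ack,sync,ping,data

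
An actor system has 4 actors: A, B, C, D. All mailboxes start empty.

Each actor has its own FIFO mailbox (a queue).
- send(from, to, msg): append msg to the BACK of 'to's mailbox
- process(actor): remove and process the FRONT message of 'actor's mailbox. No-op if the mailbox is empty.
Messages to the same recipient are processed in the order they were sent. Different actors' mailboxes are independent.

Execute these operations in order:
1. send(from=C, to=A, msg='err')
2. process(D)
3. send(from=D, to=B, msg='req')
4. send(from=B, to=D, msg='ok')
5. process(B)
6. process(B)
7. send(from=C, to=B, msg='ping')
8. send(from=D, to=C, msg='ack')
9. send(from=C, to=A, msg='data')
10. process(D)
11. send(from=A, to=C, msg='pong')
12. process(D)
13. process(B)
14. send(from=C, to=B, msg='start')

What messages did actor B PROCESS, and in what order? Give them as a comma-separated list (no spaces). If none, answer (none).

Answer: req,ping

Derivation:
After 1 (send(from=C, to=A, msg='err')): A:[err] B:[] C:[] D:[]
After 2 (process(D)): A:[err] B:[] C:[] D:[]
After 3 (send(from=D, to=B, msg='req')): A:[err] B:[req] C:[] D:[]
After 4 (send(from=B, to=D, msg='ok')): A:[err] B:[req] C:[] D:[ok]
After 5 (process(B)): A:[err] B:[] C:[] D:[ok]
After 6 (process(B)): A:[err] B:[] C:[] D:[ok]
After 7 (send(from=C, to=B, msg='ping')): A:[err] B:[ping] C:[] D:[ok]
After 8 (send(from=D, to=C, msg='ack')): A:[err] B:[ping] C:[ack] D:[ok]
After 9 (send(from=C, to=A, msg='data')): A:[err,data] B:[ping] C:[ack] D:[ok]
After 10 (process(D)): A:[err,data] B:[ping] C:[ack] D:[]
After 11 (send(from=A, to=C, msg='pong')): A:[err,data] B:[ping] C:[ack,pong] D:[]
After 12 (process(D)): A:[err,data] B:[ping] C:[ack,pong] D:[]
After 13 (process(B)): A:[err,data] B:[] C:[ack,pong] D:[]
After 14 (send(from=C, to=B, msg='start')): A:[err,data] B:[start] C:[ack,pong] D:[]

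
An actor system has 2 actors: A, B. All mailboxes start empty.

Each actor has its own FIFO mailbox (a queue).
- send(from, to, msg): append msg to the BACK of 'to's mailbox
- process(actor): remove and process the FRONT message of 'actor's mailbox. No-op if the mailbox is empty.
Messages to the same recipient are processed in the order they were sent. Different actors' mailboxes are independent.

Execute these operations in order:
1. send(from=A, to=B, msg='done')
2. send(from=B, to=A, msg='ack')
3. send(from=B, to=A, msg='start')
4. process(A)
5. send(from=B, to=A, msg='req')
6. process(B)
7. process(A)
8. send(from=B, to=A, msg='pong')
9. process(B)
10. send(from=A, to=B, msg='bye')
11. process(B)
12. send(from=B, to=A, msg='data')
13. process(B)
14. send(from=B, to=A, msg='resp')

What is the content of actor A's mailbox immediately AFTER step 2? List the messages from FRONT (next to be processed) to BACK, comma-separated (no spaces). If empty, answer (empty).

After 1 (send(from=A, to=B, msg='done')): A:[] B:[done]
After 2 (send(from=B, to=A, msg='ack')): A:[ack] B:[done]

ack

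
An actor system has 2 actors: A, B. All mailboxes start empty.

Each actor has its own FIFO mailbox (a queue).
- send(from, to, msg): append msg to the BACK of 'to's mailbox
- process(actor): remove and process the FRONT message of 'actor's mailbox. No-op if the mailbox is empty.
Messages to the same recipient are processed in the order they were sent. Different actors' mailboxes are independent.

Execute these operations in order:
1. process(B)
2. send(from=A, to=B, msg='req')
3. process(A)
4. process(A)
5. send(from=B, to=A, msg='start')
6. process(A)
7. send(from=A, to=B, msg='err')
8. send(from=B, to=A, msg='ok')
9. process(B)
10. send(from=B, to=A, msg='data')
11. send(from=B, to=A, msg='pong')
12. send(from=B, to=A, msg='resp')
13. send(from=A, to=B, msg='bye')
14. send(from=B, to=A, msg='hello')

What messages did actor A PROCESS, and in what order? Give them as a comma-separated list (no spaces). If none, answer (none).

After 1 (process(B)): A:[] B:[]
After 2 (send(from=A, to=B, msg='req')): A:[] B:[req]
After 3 (process(A)): A:[] B:[req]
After 4 (process(A)): A:[] B:[req]
After 5 (send(from=B, to=A, msg='start')): A:[start] B:[req]
After 6 (process(A)): A:[] B:[req]
After 7 (send(from=A, to=B, msg='err')): A:[] B:[req,err]
After 8 (send(from=B, to=A, msg='ok')): A:[ok] B:[req,err]
After 9 (process(B)): A:[ok] B:[err]
After 10 (send(from=B, to=A, msg='data')): A:[ok,data] B:[err]
After 11 (send(from=B, to=A, msg='pong')): A:[ok,data,pong] B:[err]
After 12 (send(from=B, to=A, msg='resp')): A:[ok,data,pong,resp] B:[err]
After 13 (send(from=A, to=B, msg='bye')): A:[ok,data,pong,resp] B:[err,bye]
After 14 (send(from=B, to=A, msg='hello')): A:[ok,data,pong,resp,hello] B:[err,bye]

Answer: start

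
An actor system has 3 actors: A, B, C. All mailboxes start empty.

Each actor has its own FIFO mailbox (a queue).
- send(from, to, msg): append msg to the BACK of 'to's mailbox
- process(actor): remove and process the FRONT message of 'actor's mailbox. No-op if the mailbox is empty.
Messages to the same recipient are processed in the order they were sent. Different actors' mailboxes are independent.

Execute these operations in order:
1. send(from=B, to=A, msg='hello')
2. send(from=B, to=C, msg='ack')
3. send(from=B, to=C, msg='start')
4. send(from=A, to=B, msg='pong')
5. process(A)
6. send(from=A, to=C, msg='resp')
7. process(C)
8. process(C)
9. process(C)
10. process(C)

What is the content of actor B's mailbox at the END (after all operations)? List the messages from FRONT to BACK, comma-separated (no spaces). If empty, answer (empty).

After 1 (send(from=B, to=A, msg='hello')): A:[hello] B:[] C:[]
After 2 (send(from=B, to=C, msg='ack')): A:[hello] B:[] C:[ack]
After 3 (send(from=B, to=C, msg='start')): A:[hello] B:[] C:[ack,start]
After 4 (send(from=A, to=B, msg='pong')): A:[hello] B:[pong] C:[ack,start]
After 5 (process(A)): A:[] B:[pong] C:[ack,start]
After 6 (send(from=A, to=C, msg='resp')): A:[] B:[pong] C:[ack,start,resp]
After 7 (process(C)): A:[] B:[pong] C:[start,resp]
After 8 (process(C)): A:[] B:[pong] C:[resp]
After 9 (process(C)): A:[] B:[pong] C:[]
After 10 (process(C)): A:[] B:[pong] C:[]

Answer: pong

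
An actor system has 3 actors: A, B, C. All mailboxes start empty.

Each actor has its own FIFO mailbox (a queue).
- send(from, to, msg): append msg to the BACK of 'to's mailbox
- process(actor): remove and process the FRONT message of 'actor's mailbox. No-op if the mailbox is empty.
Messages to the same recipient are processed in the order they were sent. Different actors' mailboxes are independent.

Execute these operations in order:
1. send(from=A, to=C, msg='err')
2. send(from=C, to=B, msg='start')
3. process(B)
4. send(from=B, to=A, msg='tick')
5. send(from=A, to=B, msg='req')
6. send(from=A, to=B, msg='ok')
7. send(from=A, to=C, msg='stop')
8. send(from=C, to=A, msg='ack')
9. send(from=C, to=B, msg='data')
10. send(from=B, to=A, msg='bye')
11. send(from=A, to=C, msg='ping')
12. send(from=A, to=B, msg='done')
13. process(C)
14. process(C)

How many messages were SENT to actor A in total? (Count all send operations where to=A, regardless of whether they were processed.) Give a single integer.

After 1 (send(from=A, to=C, msg='err')): A:[] B:[] C:[err]
After 2 (send(from=C, to=B, msg='start')): A:[] B:[start] C:[err]
After 3 (process(B)): A:[] B:[] C:[err]
After 4 (send(from=B, to=A, msg='tick')): A:[tick] B:[] C:[err]
After 5 (send(from=A, to=B, msg='req')): A:[tick] B:[req] C:[err]
After 6 (send(from=A, to=B, msg='ok')): A:[tick] B:[req,ok] C:[err]
After 7 (send(from=A, to=C, msg='stop')): A:[tick] B:[req,ok] C:[err,stop]
After 8 (send(from=C, to=A, msg='ack')): A:[tick,ack] B:[req,ok] C:[err,stop]
After 9 (send(from=C, to=B, msg='data')): A:[tick,ack] B:[req,ok,data] C:[err,stop]
After 10 (send(from=B, to=A, msg='bye')): A:[tick,ack,bye] B:[req,ok,data] C:[err,stop]
After 11 (send(from=A, to=C, msg='ping')): A:[tick,ack,bye] B:[req,ok,data] C:[err,stop,ping]
After 12 (send(from=A, to=B, msg='done')): A:[tick,ack,bye] B:[req,ok,data,done] C:[err,stop,ping]
After 13 (process(C)): A:[tick,ack,bye] B:[req,ok,data,done] C:[stop,ping]
After 14 (process(C)): A:[tick,ack,bye] B:[req,ok,data,done] C:[ping]

Answer: 3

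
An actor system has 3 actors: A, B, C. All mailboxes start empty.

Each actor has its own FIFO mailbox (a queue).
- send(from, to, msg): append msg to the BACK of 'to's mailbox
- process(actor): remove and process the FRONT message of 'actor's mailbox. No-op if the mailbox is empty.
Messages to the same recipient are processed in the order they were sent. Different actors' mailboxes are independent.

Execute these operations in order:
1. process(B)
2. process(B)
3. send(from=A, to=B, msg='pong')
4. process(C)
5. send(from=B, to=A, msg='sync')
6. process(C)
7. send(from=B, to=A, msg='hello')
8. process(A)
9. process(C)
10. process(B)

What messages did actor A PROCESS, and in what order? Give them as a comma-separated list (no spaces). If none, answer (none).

Answer: sync

Derivation:
After 1 (process(B)): A:[] B:[] C:[]
After 2 (process(B)): A:[] B:[] C:[]
After 3 (send(from=A, to=B, msg='pong')): A:[] B:[pong] C:[]
After 4 (process(C)): A:[] B:[pong] C:[]
After 5 (send(from=B, to=A, msg='sync')): A:[sync] B:[pong] C:[]
After 6 (process(C)): A:[sync] B:[pong] C:[]
After 7 (send(from=B, to=A, msg='hello')): A:[sync,hello] B:[pong] C:[]
After 8 (process(A)): A:[hello] B:[pong] C:[]
After 9 (process(C)): A:[hello] B:[pong] C:[]
After 10 (process(B)): A:[hello] B:[] C:[]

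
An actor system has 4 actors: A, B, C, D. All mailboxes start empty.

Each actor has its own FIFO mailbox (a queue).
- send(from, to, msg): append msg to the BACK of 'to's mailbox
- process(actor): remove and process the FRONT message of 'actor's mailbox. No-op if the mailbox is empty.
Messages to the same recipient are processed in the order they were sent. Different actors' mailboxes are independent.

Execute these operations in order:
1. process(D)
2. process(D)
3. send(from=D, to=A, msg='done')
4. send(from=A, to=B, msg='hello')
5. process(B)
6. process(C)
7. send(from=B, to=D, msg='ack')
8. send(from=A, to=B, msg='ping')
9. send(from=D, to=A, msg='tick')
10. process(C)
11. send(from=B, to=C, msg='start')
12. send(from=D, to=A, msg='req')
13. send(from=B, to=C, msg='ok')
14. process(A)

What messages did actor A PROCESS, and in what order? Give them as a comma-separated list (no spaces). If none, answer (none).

Answer: done

Derivation:
After 1 (process(D)): A:[] B:[] C:[] D:[]
After 2 (process(D)): A:[] B:[] C:[] D:[]
After 3 (send(from=D, to=A, msg='done')): A:[done] B:[] C:[] D:[]
After 4 (send(from=A, to=B, msg='hello')): A:[done] B:[hello] C:[] D:[]
After 5 (process(B)): A:[done] B:[] C:[] D:[]
After 6 (process(C)): A:[done] B:[] C:[] D:[]
After 7 (send(from=B, to=D, msg='ack')): A:[done] B:[] C:[] D:[ack]
After 8 (send(from=A, to=B, msg='ping')): A:[done] B:[ping] C:[] D:[ack]
After 9 (send(from=D, to=A, msg='tick')): A:[done,tick] B:[ping] C:[] D:[ack]
After 10 (process(C)): A:[done,tick] B:[ping] C:[] D:[ack]
After 11 (send(from=B, to=C, msg='start')): A:[done,tick] B:[ping] C:[start] D:[ack]
After 12 (send(from=D, to=A, msg='req')): A:[done,tick,req] B:[ping] C:[start] D:[ack]
After 13 (send(from=B, to=C, msg='ok')): A:[done,tick,req] B:[ping] C:[start,ok] D:[ack]
After 14 (process(A)): A:[tick,req] B:[ping] C:[start,ok] D:[ack]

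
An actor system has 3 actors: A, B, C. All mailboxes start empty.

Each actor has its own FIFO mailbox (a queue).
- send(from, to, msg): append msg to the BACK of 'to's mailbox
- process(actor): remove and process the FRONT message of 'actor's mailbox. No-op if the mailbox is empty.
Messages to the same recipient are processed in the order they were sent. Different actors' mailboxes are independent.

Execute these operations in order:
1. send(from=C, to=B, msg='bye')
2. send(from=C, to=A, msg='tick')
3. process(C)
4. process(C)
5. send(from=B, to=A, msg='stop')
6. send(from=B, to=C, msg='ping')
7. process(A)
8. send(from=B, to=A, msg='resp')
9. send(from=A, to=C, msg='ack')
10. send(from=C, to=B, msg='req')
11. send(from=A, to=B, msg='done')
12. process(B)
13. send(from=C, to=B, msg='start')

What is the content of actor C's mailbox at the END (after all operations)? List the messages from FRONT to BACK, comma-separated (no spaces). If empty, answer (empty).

After 1 (send(from=C, to=B, msg='bye')): A:[] B:[bye] C:[]
After 2 (send(from=C, to=A, msg='tick')): A:[tick] B:[bye] C:[]
After 3 (process(C)): A:[tick] B:[bye] C:[]
After 4 (process(C)): A:[tick] B:[bye] C:[]
After 5 (send(from=B, to=A, msg='stop')): A:[tick,stop] B:[bye] C:[]
After 6 (send(from=B, to=C, msg='ping')): A:[tick,stop] B:[bye] C:[ping]
After 7 (process(A)): A:[stop] B:[bye] C:[ping]
After 8 (send(from=B, to=A, msg='resp')): A:[stop,resp] B:[bye] C:[ping]
After 9 (send(from=A, to=C, msg='ack')): A:[stop,resp] B:[bye] C:[ping,ack]
After 10 (send(from=C, to=B, msg='req')): A:[stop,resp] B:[bye,req] C:[ping,ack]
After 11 (send(from=A, to=B, msg='done')): A:[stop,resp] B:[bye,req,done] C:[ping,ack]
After 12 (process(B)): A:[stop,resp] B:[req,done] C:[ping,ack]
After 13 (send(from=C, to=B, msg='start')): A:[stop,resp] B:[req,done,start] C:[ping,ack]

Answer: ping,ack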